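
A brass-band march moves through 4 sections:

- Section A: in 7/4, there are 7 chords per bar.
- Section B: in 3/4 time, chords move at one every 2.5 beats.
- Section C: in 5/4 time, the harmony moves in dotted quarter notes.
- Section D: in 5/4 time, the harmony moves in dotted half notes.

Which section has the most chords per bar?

Section A

A: 7/1 = 7 chords/bar.
B: 3/2.5 = 1.2 chords/bar.
C: 5/1.5 = 10/3 chords/bar.
D: 5/3 = 5/3 chords/bar.
Fastest is A at 7 chords/bar.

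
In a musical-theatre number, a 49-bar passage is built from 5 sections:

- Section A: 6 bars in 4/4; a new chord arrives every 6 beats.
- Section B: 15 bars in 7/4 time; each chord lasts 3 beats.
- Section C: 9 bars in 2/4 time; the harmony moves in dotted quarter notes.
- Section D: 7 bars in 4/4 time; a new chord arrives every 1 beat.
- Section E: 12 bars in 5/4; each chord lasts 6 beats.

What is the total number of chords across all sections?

89 chords

A has 24 beats and chords last 6 each, so 4 chords.
B has 105 beats and chords last 3 each, so 35 chords.
C has 18 beats and chords last 1.5 each, so 12 chords.
D has 28 beats and chords last 1 each, so 28 chords.
E has 60 beats and chords last 6 each, so 10 chords.
Total: 4 + 35 + 12 + 28 + 10 = 89.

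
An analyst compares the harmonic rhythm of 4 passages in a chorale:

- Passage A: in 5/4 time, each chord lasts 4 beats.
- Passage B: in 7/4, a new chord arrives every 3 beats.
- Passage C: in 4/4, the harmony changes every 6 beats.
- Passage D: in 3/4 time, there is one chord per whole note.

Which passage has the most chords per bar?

A: 5 beats/bar ÷ 4 beats/chord = 1.25 chords/bar.
B: 7 beats/bar ÷ 3 beats/chord = 7/3 chords/bar.
C: 4 beats/bar ÷ 6 beats/chord = 2/3 chords/bar.
D: 3 beats/bar ÷ 4 beats/chord = 0.75 chords/bar.
Fastest is B at 7/3 chords/bar.

Passage B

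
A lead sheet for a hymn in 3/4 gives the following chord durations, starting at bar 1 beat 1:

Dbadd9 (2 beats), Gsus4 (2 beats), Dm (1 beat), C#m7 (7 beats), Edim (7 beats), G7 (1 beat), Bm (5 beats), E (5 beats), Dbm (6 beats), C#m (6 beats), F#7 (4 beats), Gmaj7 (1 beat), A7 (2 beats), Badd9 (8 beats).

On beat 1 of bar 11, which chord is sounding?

Beat 1 of bar 11 is beat (11−1)×3 + 1 = 31 overall.
Running totals: Dbadd9 ends at 2, Gsus4 ends at 4, Dm ends at 5, C#m7 ends at 12, Edim ends at 19, G7 ends at 20, Bm ends at 25, E ends at 30, Dbm ends at 36.
Beat 31 falls within Dbm.

Dbm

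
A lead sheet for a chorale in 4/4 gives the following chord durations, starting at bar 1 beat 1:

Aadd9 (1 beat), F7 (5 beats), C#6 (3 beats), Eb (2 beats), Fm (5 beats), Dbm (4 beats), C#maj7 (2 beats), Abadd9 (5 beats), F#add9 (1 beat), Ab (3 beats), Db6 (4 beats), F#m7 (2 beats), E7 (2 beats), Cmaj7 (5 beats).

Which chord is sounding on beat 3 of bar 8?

Beat 3 of bar 8 is beat (8−1)×4 + 3 = 31 overall.
Running totals: Aadd9 ends at 1, F7 ends at 6, C#6 ends at 9, Eb ends at 11, Fm ends at 16, Dbm ends at 20, C#maj7 ends at 22, Abadd9 ends at 27, F#add9 ends at 28, Ab ends at 31.
Beat 31 falls within Ab.

Ab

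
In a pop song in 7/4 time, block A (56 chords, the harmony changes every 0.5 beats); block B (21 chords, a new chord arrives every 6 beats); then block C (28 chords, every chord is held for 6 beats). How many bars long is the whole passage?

46 bars

A: 56 × 0.5 = 28 beats = 4 bars.
B: 21 × 6 = 126 beats = 18 bars.
C: 28 × 6 = 168 beats = 24 bars.
Total: 4 + 18 + 24 = 46 bars.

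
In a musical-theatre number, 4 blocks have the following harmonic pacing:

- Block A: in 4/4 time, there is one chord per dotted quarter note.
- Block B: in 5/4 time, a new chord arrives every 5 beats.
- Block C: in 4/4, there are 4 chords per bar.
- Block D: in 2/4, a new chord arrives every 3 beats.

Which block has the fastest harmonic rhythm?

A: 4/1.5 = 8/3 chords/bar.
B: 5/5 = 1 chord/bar.
C: 4/1 = 4 chords/bar.
D: 2/3 = 2/3 chords/bar.
Fastest is C at 4 chords/bar.

Block C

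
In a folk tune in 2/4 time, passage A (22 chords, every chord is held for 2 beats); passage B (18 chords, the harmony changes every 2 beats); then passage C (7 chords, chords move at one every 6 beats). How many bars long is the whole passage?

61 bars

A: 22 × 2 = 44 beats = 22 bars.
B: 18 × 2 = 36 beats = 18 bars.
C: 7 × 6 = 42 beats = 21 bars.
Total: 22 + 18 + 21 = 61 bars.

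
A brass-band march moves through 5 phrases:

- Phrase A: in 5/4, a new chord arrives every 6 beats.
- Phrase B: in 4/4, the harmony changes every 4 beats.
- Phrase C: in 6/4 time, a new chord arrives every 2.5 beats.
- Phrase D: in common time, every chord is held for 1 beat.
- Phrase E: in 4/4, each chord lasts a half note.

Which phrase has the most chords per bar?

Phrase D

A: 5/6 = 5/6 chords/bar.
B: 4/4 = 1 chord/bar.
C: 6/2.5 = 2.4 chords/bar.
D: 4/1 = 4 chords/bar.
E: 4/2 = 2 chords/bar.
Fastest is D at 4 chords/bar.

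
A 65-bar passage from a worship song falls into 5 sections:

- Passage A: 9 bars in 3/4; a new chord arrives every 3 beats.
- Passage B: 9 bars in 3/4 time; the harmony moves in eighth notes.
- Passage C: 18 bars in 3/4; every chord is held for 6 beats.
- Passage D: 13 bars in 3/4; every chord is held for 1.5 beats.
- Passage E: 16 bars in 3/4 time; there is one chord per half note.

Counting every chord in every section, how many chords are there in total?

122 chords

A: 9 bars × 3 beats = 27 beats; 3 beats/chord → 9 chords.
B: 9 bars × 3 beats = 27 beats; 0.5 beats/chord → 54 chords.
C: 18 bars × 3 beats = 54 beats; 6 beats/chord → 9 chords.
D: 13 bars × 3 beats = 39 beats; 1.5 beats/chord → 26 chords.
E: 16 bars × 3 beats = 48 beats; 2 beats/chord → 24 chords.
Total: 9 + 54 + 9 + 26 + 24 = 122.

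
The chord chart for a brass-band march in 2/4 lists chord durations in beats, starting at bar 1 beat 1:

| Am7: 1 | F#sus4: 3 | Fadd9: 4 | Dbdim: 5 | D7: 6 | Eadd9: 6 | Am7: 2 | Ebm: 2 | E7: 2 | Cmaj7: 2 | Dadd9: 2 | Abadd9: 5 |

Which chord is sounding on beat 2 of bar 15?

Beat 2 of bar 15 is beat (15−1)×2 + 2 = 30 overall.
Running totals: Am7 ends at 1, F#sus4 ends at 4, Fadd9 ends at 8, Dbdim ends at 13, D7 ends at 19, Eadd9 ends at 25, Am7 ends at 27, Ebm ends at 29, E7 ends at 31.
Beat 30 falls within E7.

E7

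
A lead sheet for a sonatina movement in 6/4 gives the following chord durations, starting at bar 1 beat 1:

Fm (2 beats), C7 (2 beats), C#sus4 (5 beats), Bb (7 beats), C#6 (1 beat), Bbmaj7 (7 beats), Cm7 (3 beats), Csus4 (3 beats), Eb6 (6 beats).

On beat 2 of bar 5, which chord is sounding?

Cm7

Beat 2 of bar 5 is beat (5−1)×6 + 2 = 26 overall.
Running totals: Fm ends at 2, C7 ends at 4, C#sus4 ends at 9, Bb ends at 16, C#6 ends at 17, Bbmaj7 ends at 24, Cm7 ends at 27.
Beat 26 falls within Cm7.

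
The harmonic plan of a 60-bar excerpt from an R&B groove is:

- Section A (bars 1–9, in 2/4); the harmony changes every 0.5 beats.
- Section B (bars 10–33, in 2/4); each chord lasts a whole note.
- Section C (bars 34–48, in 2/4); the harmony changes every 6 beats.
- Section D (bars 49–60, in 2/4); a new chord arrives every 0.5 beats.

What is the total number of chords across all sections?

101 chords

A: 9·2 = 18 beats, 18/0.5 = 36 chords.
B: 24·2 = 48 beats, 48/4 = 12 chords.
C: 15·2 = 30 beats, 30/6 = 5 chords.
D: 12·2 = 24 beats, 24/0.5 = 48 chords.
Total: 36 + 12 + 5 + 48 = 101.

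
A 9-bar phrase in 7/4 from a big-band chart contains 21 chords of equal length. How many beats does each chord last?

9 bars × 7 beats/bar = 63 beats total.
63 beats ÷ 21 chords = 3 beats per chord.
(That is a dotted half note.)

3 beats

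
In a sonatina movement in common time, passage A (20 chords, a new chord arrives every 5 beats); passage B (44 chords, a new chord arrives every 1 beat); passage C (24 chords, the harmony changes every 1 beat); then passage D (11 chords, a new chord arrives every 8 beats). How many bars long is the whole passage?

A: 20 × 5 = 100 beats = 25 bars.
B: 44 × 1 = 44 beats = 11 bars.
C: 24 × 1 = 24 beats = 6 bars.
D: 11 × 8 = 88 beats = 22 bars.
Total: 25 + 11 + 6 + 22 = 64 bars.

64 bars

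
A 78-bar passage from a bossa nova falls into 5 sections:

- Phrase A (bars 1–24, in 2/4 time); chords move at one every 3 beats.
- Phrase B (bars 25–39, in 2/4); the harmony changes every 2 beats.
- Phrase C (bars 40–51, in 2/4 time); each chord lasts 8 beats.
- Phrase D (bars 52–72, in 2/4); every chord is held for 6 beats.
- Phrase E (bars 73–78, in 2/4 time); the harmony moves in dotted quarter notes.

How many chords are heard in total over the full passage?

49 chords

A: 24 bars × 2 beats = 48 beats; 3 beats/chord → 16 chords.
B: 15 bars × 2 beats = 30 beats; 2 beats/chord → 15 chords.
C: 12 bars × 2 beats = 24 beats; 8 beats/chord → 3 chords.
D: 21 bars × 2 beats = 42 beats; 6 beats/chord → 7 chords.
E: 6 bars × 2 beats = 12 beats; 1.5 beats/chord → 8 chords.
Total: 16 + 15 + 3 + 7 + 8 = 49.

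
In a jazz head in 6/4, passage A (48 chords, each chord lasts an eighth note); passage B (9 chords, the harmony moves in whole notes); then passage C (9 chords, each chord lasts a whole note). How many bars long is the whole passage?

16 bars

A: 48 × 0.5 = 24 beats = 4 bars.
B: 9 × 4 = 36 beats = 6 bars.
C: 9 × 4 = 36 beats = 6 bars.
Total: 4 + 6 + 6 = 16 bars.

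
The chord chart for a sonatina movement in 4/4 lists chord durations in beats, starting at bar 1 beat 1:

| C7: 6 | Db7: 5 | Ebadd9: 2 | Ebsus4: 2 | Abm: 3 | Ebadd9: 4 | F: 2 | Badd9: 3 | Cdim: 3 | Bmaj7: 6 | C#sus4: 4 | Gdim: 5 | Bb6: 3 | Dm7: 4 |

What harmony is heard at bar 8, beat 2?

Cdim

Beat 2 of bar 8 is beat (8−1)×4 + 2 = 30 overall.
Running totals: C7 ends at 6, Db7 ends at 11, Ebadd9 ends at 13, Ebsus4 ends at 15, Abm ends at 18, Ebadd9 ends at 22, F ends at 24, Badd9 ends at 27, Cdim ends at 30.
Beat 30 falls within Cdim.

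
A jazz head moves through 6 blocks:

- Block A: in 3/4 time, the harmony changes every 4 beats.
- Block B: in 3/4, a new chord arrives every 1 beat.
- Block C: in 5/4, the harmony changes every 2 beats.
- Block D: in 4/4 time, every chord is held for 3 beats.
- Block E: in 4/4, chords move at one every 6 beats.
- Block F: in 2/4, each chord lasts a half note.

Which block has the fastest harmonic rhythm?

A: each chord is 4 beats in 3/4, so 0.75 per bar.
B: each chord is 1 beat in 3/4, so 3 per bar.
C: each chord is 2 beats in 5/4, so 2.5 per bar.
D: each chord is 3 beats in 4/4, so 4/3 per bar.
E: each chord is 6 beats in 4/4, so 2/3 per bar.
F: each chord is 2 beats in 2/4, so 1 per bar.
Fastest is B at 3 chords/bar.

Block B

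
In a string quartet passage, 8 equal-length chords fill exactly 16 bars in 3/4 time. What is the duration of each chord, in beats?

16 bars × 3 beats/bar = 48 beats total.
48 beats ÷ 8 chords = 6 beats per chord.

6 beats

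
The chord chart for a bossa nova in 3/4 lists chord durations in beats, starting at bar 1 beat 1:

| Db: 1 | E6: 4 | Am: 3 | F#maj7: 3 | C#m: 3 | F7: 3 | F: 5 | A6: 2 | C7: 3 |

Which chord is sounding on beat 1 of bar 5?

Beat 1 of bar 5 is beat (5−1)×3 + 1 = 13 overall.
Running totals: Db ends at 1, E6 ends at 5, Am ends at 8, F#maj7 ends at 11, C#m ends at 14.
Beat 13 falls within C#m.

C#m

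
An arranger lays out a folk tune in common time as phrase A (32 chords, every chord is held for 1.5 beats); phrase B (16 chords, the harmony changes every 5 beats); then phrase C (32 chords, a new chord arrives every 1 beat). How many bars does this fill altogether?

A: 32 × 1.5 = 48 beats = 12 bars.
B: 16 × 5 = 80 beats = 20 bars.
C: 32 × 1 = 32 beats = 8 bars.
Total: 12 + 20 + 8 = 40 bars.

40 bars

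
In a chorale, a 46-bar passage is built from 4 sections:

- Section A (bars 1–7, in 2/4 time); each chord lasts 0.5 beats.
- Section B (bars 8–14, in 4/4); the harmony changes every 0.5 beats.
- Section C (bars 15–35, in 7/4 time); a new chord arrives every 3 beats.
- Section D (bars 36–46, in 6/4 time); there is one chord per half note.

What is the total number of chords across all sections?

A: 7·2 = 14 beats, 14/0.5 = 28 chords.
B: 7·4 = 28 beats, 28/0.5 = 56 chords.
C: 21·7 = 147 beats, 147/3 = 49 chords.
D: 11·6 = 66 beats, 66/2 = 33 chords.
Total: 28 + 56 + 49 + 33 = 166.

166 chords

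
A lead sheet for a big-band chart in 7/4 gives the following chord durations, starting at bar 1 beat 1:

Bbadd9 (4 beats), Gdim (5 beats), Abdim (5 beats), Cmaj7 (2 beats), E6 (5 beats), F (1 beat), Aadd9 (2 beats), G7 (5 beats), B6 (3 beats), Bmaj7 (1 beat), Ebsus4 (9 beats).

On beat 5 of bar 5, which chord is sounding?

Bmaj7

Beat 5 of bar 5 is beat (5−1)×7 + 5 = 33 overall.
Running totals: Bbadd9 ends at 4, Gdim ends at 9, Abdim ends at 14, Cmaj7 ends at 16, E6 ends at 21, F ends at 22, Aadd9 ends at 24, G7 ends at 29, B6 ends at 32, Bmaj7 ends at 33.
Beat 33 falls within Bmaj7.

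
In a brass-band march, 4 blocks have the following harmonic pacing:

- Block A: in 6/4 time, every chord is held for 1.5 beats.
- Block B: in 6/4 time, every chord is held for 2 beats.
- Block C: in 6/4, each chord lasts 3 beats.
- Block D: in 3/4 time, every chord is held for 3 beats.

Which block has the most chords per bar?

Block A

A: 6 beats/bar ÷ 1.5 beats/chord = 4 chords/bar.
B: 6 beats/bar ÷ 2 beats/chord = 3 chords/bar.
C: 6 beats/bar ÷ 3 beats/chord = 2 chords/bar.
D: 3 beats/bar ÷ 3 beats/chord = 1 chord/bar.
Fastest is A at 4 chords/bar.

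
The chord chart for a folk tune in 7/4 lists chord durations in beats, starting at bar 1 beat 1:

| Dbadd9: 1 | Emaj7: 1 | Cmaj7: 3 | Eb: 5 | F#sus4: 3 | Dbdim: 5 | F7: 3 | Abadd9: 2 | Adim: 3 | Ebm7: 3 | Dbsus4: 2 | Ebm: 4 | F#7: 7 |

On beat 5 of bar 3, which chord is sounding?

F7

Beat 5 of bar 3 is beat (3−1)×7 + 5 = 19 overall.
Running totals: Dbadd9 ends at 1, Emaj7 ends at 2, Cmaj7 ends at 5, Eb ends at 10, F#sus4 ends at 13, Dbdim ends at 18, F7 ends at 21.
Beat 19 falls within F7.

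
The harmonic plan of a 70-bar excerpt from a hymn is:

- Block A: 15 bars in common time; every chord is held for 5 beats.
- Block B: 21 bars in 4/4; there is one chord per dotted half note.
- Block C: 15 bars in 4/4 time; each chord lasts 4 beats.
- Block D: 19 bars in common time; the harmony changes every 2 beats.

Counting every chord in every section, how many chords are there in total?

A: 15·4 = 60 beats, 60/5 = 12 chords.
B: 21·4 = 84 beats, 84/3 = 28 chords.
C: 15·4 = 60 beats, 60/4 = 15 chords.
D: 19·4 = 76 beats, 76/2 = 38 chords.
Total: 12 + 28 + 15 + 38 = 93.

93 chords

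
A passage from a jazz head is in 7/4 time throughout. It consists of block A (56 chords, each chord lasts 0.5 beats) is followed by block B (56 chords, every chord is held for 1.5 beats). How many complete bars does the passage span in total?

16 bars

A: 56 × 0.5 = 28 beats = 4 bars.
B: 56 × 1.5 = 84 beats = 12 bars.
Total: 4 + 12 = 16 bars.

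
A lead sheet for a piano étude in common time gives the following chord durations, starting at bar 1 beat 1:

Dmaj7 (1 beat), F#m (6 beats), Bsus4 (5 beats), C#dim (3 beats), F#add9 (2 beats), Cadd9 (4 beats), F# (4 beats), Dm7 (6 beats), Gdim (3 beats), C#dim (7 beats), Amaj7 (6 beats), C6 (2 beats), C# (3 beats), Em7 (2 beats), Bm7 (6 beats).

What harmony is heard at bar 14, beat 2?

Em7

Beat 2 of bar 14 is beat (14−1)×4 + 2 = 54 overall.
Running totals: Dmaj7 ends at 1, F#m ends at 7, Bsus4 ends at 12, C#dim ends at 15, F#add9 ends at 17, Cadd9 ends at 21, F# ends at 25, Dm7 ends at 31, Gdim ends at 34, C#dim ends at 41, Amaj7 ends at 47, C6 ends at 49, C# ends at 52, Em7 ends at 54.
Beat 54 falls within Em7.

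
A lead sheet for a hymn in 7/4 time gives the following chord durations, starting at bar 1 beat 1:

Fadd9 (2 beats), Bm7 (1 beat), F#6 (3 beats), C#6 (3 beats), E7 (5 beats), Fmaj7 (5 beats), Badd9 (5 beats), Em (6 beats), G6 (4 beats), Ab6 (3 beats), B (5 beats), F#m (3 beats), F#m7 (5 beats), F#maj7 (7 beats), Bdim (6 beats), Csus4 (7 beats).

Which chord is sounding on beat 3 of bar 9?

Beat 3 of bar 9 is beat (9−1)×7 + 3 = 59 overall.
Running totals: Fadd9 ends at 2, Bm7 ends at 3, F#6 ends at 6, C#6 ends at 9, E7 ends at 14, Fmaj7 ends at 19, Badd9 ends at 24, Em ends at 30, G6 ends at 34, Ab6 ends at 37, B ends at 42, F#m ends at 45, F#m7 ends at 50, F#maj7 ends at 57, Bdim ends at 63.
Beat 59 falls within Bdim.

Bdim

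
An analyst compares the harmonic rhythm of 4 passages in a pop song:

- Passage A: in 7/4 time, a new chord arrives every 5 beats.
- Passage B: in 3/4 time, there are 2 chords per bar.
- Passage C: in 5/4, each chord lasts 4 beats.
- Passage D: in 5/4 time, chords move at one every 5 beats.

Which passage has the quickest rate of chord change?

A: 7 beats/bar ÷ 5 beats/chord = 1.4 chords/bar.
B: 3 beats/bar ÷ 1.5 beats/chord = 2 chords/bar.
C: 5 beats/bar ÷ 4 beats/chord = 1.25 chords/bar.
D: 5 beats/bar ÷ 5 beats/chord = 1 chord/bar.
Fastest is B at 2 chords/bar.

Passage B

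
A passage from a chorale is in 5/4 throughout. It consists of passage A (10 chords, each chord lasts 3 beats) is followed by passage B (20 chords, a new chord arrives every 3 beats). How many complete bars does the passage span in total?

18 bars

A: 10 × 3 = 30 beats = 6 bars.
B: 20 × 3 = 60 beats = 12 bars.
Total: 6 + 12 = 18 bars.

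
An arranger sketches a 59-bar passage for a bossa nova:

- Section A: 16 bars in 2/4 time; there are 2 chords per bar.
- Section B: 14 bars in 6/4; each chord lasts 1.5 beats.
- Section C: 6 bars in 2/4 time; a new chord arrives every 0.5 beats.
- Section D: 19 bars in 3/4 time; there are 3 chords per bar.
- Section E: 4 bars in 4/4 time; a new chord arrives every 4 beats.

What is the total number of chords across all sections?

173 chords

A has 32 beats and chords last 1 each, so 32 chords.
B has 84 beats and chords last 1.5 each, so 56 chords.
C has 12 beats and chords last 0.5 each, so 24 chords.
D has 57 beats and chords last 1 each, so 57 chords.
E has 16 beats and chords last 4 each, so 4 chords.
Total: 32 + 56 + 24 + 57 + 4 = 173.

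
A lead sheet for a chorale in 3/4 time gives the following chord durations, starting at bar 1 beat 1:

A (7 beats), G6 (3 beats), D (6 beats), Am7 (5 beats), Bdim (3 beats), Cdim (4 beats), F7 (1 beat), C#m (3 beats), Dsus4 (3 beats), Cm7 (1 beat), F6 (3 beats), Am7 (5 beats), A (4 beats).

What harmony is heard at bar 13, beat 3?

Beat 3 of bar 13 is beat (13−1)×3 + 3 = 39 overall.
Running totals: A ends at 7, G6 ends at 10, D ends at 16, Am7 ends at 21, Bdim ends at 24, Cdim ends at 28, F7 ends at 29, C#m ends at 32, Dsus4 ends at 35, Cm7 ends at 36, F6 ends at 39.
Beat 39 falls within F6.

F6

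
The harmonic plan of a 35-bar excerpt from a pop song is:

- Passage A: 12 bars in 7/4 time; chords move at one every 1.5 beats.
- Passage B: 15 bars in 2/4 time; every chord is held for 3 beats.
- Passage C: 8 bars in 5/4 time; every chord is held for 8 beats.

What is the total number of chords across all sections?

71 chords

A: 12·7 = 84 beats, 84/1.5 = 56 chords.
B: 15·2 = 30 beats, 30/3 = 10 chords.
C: 8·5 = 40 beats, 40/8 = 5 chords.
Total: 56 + 10 + 5 = 71.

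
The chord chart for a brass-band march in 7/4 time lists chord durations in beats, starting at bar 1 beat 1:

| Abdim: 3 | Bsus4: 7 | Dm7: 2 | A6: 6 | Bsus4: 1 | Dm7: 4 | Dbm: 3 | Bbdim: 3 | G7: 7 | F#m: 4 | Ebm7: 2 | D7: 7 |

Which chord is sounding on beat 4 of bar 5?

G7

Beat 4 of bar 5 is beat (5−1)×7 + 4 = 32 overall.
Running totals: Abdim ends at 3, Bsus4 ends at 10, Dm7 ends at 12, A6 ends at 18, Bsus4 ends at 19, Dm7 ends at 23, Dbm ends at 26, Bbdim ends at 29, G7 ends at 36.
Beat 32 falls within G7.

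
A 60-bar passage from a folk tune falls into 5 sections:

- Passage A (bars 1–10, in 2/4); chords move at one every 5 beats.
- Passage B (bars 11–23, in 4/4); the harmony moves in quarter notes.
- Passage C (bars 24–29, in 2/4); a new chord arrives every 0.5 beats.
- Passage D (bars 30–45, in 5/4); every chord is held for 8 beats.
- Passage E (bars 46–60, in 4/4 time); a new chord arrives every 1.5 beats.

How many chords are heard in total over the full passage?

A: 10 bars × 2 beats = 20 beats; 5 beats/chord → 4 chords.
B: 13 bars × 4 beats = 52 beats; 1 beat/chord → 52 chords.
C: 6 bars × 2 beats = 12 beats; 0.5 beats/chord → 24 chords.
D: 16 bars × 5 beats = 80 beats; 8 beats/chord → 10 chords.
E: 15 bars × 4 beats = 60 beats; 1.5 beats/chord → 40 chords.
Total: 4 + 52 + 24 + 10 + 40 = 130.

130 chords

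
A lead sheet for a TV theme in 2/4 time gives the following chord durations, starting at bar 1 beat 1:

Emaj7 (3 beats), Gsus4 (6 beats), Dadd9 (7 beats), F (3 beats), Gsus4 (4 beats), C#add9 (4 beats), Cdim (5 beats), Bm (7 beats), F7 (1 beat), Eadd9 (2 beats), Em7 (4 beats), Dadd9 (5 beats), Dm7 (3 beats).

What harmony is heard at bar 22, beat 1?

Em7

Beat 1 of bar 22 is beat (22−1)×2 + 1 = 43 overall.
Running totals: Emaj7 ends at 3, Gsus4 ends at 9, Dadd9 ends at 16, F ends at 19, Gsus4 ends at 23, C#add9 ends at 27, Cdim ends at 32, Bm ends at 39, F7 ends at 40, Eadd9 ends at 42, Em7 ends at 46.
Beat 43 falls within Em7.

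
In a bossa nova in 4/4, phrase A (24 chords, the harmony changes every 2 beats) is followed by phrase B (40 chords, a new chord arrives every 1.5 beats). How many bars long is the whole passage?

27 bars

A: 24 × 2 = 48 beats = 12 bars.
B: 40 × 1.5 = 60 beats = 15 bars.
Total: 12 + 15 = 27 bars.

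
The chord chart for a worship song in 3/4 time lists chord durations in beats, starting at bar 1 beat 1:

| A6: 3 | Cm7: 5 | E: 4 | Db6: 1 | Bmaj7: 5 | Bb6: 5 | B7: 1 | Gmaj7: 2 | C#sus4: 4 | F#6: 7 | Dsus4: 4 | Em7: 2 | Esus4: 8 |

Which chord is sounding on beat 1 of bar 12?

Beat 1 of bar 12 is beat (12−1)×3 + 1 = 34 overall.
Running totals: A6 ends at 3, Cm7 ends at 8, E ends at 12, Db6 ends at 13, Bmaj7 ends at 18, Bb6 ends at 23, B7 ends at 24, Gmaj7 ends at 26, C#sus4 ends at 30, F#6 ends at 37.
Beat 34 falls within F#6.

F#6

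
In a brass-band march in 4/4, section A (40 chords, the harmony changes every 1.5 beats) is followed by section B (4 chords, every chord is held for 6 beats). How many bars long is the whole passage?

A: 40 × 1.5 = 60 beats = 15 bars.
B: 4 × 6 = 24 beats = 6 bars.
Total: 15 + 6 = 21 bars.

21 bars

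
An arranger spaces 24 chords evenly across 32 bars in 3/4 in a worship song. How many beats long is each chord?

4 beats

32 bars × 3 beats/bar = 96 beats total.
96 beats ÷ 24 chords = 4 beats per chord.
(That is a whole note.)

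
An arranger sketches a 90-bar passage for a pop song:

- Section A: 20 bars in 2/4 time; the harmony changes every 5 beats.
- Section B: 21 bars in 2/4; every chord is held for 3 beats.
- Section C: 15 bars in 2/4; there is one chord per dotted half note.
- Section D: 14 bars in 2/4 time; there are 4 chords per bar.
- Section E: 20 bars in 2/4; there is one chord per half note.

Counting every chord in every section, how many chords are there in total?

A: 20·2 = 40 beats, 40/5 = 8 chords.
B: 21·2 = 42 beats, 42/3 = 14 chords.
C: 15·2 = 30 beats, 30/3 = 10 chords.
D: 14·2 = 28 beats, 28/0.5 = 56 chords.
E: 20·2 = 40 beats, 40/2 = 20 chords.
Total: 8 + 14 + 10 + 56 + 20 = 108.

108 chords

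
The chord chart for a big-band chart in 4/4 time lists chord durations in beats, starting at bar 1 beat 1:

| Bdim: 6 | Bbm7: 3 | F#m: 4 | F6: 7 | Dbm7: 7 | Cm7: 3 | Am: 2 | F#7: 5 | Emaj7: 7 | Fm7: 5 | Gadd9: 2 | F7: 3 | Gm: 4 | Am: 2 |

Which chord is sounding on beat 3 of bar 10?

Beat 3 of bar 10 is beat (10−1)×4 + 3 = 39 overall.
Running totals: Bdim ends at 6, Bbm7 ends at 9, F#m ends at 13, F6 ends at 20, Dbm7 ends at 27, Cm7 ends at 30, Am ends at 32, F#7 ends at 37, Emaj7 ends at 44.
Beat 39 falls within Emaj7.

Emaj7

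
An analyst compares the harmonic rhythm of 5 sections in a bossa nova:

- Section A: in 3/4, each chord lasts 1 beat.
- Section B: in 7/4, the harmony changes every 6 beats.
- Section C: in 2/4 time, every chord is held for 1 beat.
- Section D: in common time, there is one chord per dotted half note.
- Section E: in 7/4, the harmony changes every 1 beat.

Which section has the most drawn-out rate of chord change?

Section B

A: 3/1 = 3 chords/bar.
B: 7/6 = 7/6 chords/bar.
C: 2/1 = 2 chords/bar.
D: 4/3 = 4/3 chords/bar.
E: 7/1 = 7 chords/bar.
Slowest is B at 7/6 chords/bar.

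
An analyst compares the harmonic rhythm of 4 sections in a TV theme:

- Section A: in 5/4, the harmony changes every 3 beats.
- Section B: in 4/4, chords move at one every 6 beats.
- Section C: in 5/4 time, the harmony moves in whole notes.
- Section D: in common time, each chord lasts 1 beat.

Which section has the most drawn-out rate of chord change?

Section B

A: 5/3 = 5/3 chords/bar.
B: 4/6 = 2/3 chords/bar.
C: 5/4 = 1.25 chords/bar.
D: 4/1 = 4 chords/bar.
Slowest is B at 2/3 chords/bar.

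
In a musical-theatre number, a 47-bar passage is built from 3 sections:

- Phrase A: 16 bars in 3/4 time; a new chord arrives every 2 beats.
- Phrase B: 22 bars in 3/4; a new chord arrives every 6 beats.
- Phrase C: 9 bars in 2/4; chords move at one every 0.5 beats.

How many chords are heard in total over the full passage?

A: 16·3 = 48 beats, 48/2 = 24 chords.
B: 22·3 = 66 beats, 66/6 = 11 chords.
C: 9·2 = 18 beats, 18/0.5 = 36 chords.
Total: 24 + 11 + 36 = 71.

71 chords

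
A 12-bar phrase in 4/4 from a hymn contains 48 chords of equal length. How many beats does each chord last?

1 beat

12 bars × 4 beats/bar = 48 beats total.
48 beats ÷ 48 chords = 1 beats per chord.
(That is a quarter note.)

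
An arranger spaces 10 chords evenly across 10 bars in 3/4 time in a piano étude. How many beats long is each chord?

10 bars × 3 beats/bar = 30 beats total.
30 beats ÷ 10 chords = 3 beats per chord.
(That is a dotted half note.)

3 beats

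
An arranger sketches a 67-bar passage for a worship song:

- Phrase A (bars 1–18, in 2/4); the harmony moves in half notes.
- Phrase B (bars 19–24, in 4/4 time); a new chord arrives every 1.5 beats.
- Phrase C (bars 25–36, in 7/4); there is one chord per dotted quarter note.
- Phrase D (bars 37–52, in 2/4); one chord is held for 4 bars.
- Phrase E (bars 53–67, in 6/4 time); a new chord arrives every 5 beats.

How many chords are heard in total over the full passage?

112 chords

A: 18 bars × 2 beats = 36 beats; 2 beats/chord → 18 chords.
B: 6 bars × 4 beats = 24 beats; 1.5 beats/chord → 16 chords.
C: 12 bars × 7 beats = 84 beats; 1.5 beats/chord → 56 chords.
D: 16 bars × 2 beats = 32 beats; 8 beats/chord → 4 chords.
E: 15 bars × 6 beats = 90 beats; 5 beats/chord → 18 chords.
Total: 18 + 16 + 56 + 4 + 18 = 112.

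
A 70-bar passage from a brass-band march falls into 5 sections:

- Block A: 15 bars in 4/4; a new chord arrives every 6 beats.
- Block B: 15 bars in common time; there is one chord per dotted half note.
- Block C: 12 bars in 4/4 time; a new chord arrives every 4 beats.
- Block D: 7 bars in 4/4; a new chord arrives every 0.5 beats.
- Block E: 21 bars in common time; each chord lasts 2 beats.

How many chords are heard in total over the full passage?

140 chords

A: 15·4 = 60 beats, 60/6 = 10 chords.
B: 15·4 = 60 beats, 60/3 = 20 chords.
C: 12·4 = 48 beats, 48/4 = 12 chords.
D: 7·4 = 28 beats, 28/0.5 = 56 chords.
E: 21·4 = 84 beats, 84/2 = 42 chords.
Total: 10 + 20 + 12 + 56 + 42 = 140.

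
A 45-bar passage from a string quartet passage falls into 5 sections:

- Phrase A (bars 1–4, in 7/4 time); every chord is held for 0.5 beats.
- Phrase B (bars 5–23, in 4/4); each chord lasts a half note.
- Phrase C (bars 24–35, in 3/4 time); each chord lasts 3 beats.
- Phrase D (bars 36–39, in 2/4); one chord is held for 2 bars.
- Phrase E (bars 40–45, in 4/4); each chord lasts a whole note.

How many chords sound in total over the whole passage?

A has 28 beats and chords last 0.5 each, so 56 chords.
B has 76 beats and chords last 2 each, so 38 chords.
C has 36 beats and chords last 3 each, so 12 chords.
D has 8 beats and chords last 4 each, so 2 chords.
E has 24 beats and chords last 4 each, so 6 chords.
Total: 56 + 38 + 12 + 2 + 6 = 114.

114 chords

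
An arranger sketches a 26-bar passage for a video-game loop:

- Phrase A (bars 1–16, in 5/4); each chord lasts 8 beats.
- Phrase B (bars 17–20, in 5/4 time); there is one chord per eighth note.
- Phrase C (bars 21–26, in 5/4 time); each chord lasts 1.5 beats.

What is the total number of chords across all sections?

A has 80 beats and chords last 8 each, so 10 chords.
B has 20 beats and chords last 0.5 each, so 40 chords.
C has 30 beats and chords last 1.5 each, so 20 chords.
Total: 10 + 40 + 20 = 70.

70 chords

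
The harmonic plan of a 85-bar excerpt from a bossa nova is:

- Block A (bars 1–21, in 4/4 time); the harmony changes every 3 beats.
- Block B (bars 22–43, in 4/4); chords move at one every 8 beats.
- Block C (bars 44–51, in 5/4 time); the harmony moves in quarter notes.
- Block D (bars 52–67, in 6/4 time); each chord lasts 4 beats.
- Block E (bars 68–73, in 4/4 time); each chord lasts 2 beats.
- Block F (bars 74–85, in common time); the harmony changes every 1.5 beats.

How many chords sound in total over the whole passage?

A: 21·4 = 84 beats, 84/3 = 28 chords.
B: 22·4 = 88 beats, 88/8 = 11 chords.
C: 8·5 = 40 beats, 40/1 = 40 chords.
D: 16·6 = 96 beats, 96/4 = 24 chords.
E: 6·4 = 24 beats, 24/2 = 12 chords.
F: 12·4 = 48 beats, 48/1.5 = 32 chords.
Total: 28 + 11 + 40 + 24 + 12 + 32 = 147.

147 chords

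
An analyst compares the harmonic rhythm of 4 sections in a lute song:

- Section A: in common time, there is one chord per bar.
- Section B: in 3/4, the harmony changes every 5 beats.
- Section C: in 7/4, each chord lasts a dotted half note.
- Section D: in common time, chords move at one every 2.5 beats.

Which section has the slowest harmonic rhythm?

Section B

A: 4/4 = 1 chord/bar.
B: 3/5 = 0.6 chords/bar.
C: 7/3 = 7/3 chords/bar.
D: 4/2.5 = 1.6 chords/bar.
Slowest is B at 0.6 chords/bar.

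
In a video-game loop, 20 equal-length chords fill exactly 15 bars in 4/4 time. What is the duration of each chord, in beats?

15 bars × 4 beats/bar = 60 beats total.
60 beats ÷ 20 chords = 3 beats per chord.
(That is a dotted half note.)

3 beats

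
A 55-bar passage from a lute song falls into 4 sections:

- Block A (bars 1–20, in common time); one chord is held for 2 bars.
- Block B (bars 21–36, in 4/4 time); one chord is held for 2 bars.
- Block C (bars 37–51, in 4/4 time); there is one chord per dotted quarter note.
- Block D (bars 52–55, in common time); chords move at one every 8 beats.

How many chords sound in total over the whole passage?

A: 20 bars × 4 beats = 80 beats; 8 beats/chord → 10 chords.
B: 16 bars × 4 beats = 64 beats; 8 beats/chord → 8 chords.
C: 15 bars × 4 beats = 60 beats; 1.5 beats/chord → 40 chords.
D: 4 bars × 4 beats = 16 beats; 8 beats/chord → 2 chords.
Total: 10 + 8 + 40 + 2 = 60.

60 chords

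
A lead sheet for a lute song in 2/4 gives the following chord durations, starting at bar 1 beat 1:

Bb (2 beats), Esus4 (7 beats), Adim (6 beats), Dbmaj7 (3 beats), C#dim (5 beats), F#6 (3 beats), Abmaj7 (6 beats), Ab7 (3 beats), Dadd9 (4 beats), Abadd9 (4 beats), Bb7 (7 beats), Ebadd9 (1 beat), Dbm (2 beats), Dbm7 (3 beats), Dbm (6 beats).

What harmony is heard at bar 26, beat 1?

Beat 1 of bar 26 is beat (26−1)×2 + 1 = 51 overall.
Running totals: Bb ends at 2, Esus4 ends at 9, Adim ends at 15, Dbmaj7 ends at 18, C#dim ends at 23, F#6 ends at 26, Abmaj7 ends at 32, Ab7 ends at 35, Dadd9 ends at 39, Abadd9 ends at 43, Bb7 ends at 50, Ebadd9 ends at 51.
Beat 51 falls within Ebadd9.

Ebadd9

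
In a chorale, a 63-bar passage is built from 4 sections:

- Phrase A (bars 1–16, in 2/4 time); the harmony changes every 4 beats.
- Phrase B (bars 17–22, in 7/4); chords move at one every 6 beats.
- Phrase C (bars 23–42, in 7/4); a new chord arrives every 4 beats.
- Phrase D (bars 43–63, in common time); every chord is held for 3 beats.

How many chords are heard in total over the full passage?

A: 16·2 = 32 beats, 32/4 = 8 chords.
B: 6·7 = 42 beats, 42/6 = 7 chords.
C: 20·7 = 140 beats, 140/4 = 35 chords.
D: 21·4 = 84 beats, 84/3 = 28 chords.
Total: 8 + 7 + 35 + 28 = 78.

78 chords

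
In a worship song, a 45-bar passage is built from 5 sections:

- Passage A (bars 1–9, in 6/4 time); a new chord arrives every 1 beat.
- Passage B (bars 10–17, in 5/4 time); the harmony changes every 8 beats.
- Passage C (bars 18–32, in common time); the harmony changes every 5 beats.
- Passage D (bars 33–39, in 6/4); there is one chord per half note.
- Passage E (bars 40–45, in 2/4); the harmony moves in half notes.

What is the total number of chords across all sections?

A has 54 beats and chords last 1 each, so 54 chords.
B has 40 beats and chords last 8 each, so 5 chords.
C has 60 beats and chords last 5 each, so 12 chords.
D has 42 beats and chords last 2 each, so 21 chords.
E has 12 beats and chords last 2 each, so 6 chords.
Total: 54 + 5 + 12 + 21 + 6 = 98.

98 chords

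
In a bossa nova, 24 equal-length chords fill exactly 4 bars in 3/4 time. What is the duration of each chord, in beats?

4 bars × 3 beats/bar = 12 beats total.
12 beats ÷ 24 chords = 0.5 beats per chord.
(That is an eighth note.)

0.5 beats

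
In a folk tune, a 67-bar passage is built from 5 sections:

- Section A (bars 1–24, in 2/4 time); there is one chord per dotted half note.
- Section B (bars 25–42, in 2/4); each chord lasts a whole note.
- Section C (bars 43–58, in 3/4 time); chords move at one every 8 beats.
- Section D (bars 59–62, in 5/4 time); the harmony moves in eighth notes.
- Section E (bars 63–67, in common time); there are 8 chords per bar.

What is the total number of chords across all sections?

111 chords

A has 48 beats and chords last 3 each, so 16 chords.
B has 36 beats and chords last 4 each, so 9 chords.
C has 48 beats and chords last 8 each, so 6 chords.
D has 20 beats and chords last 0.5 each, so 40 chords.
E has 20 beats and chords last 0.5 each, so 40 chords.
Total: 16 + 9 + 6 + 40 + 40 = 111.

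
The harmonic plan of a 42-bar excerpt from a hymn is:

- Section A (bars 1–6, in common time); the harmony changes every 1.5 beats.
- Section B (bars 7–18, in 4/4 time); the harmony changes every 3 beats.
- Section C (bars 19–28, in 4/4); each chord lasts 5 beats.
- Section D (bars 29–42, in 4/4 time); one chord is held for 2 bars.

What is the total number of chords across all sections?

47 chords

A has 24 beats and chords last 1.5 each, so 16 chords.
B has 48 beats and chords last 3 each, so 16 chords.
C has 40 beats and chords last 5 each, so 8 chords.
D has 56 beats and chords last 8 each, so 7 chords.
Total: 16 + 16 + 8 + 7 = 47.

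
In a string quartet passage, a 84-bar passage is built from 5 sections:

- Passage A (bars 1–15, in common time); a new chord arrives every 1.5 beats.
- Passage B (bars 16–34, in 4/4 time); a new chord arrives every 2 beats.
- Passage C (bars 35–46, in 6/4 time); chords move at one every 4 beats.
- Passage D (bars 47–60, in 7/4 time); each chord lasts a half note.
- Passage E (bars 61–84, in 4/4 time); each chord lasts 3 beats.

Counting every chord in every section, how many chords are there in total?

A has 60 beats and chords last 1.5 each, so 40 chords.
B has 76 beats and chords last 2 each, so 38 chords.
C has 72 beats and chords last 4 each, so 18 chords.
D has 98 beats and chords last 2 each, so 49 chords.
E has 96 beats and chords last 3 each, so 32 chords.
Total: 40 + 38 + 18 + 49 + 32 = 177.

177 chords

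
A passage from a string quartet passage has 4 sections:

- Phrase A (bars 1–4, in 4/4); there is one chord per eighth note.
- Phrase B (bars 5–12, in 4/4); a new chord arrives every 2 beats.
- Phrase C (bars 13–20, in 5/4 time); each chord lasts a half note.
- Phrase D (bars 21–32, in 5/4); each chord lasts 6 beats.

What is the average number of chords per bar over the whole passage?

A: 4 × 4 = 16 beats ÷ 0.5 = 32 chords.
B: 8 × 4 = 32 beats ÷ 2 = 16 chords.
C: 8 × 5 = 40 beats ÷ 2 = 20 chords.
D: 12 × 5 = 60 beats ÷ 6 = 10 chords.
Overall: 78 chords over 32 bars → 78/32 = 39/16 chords per bar.

39/16 chords per bar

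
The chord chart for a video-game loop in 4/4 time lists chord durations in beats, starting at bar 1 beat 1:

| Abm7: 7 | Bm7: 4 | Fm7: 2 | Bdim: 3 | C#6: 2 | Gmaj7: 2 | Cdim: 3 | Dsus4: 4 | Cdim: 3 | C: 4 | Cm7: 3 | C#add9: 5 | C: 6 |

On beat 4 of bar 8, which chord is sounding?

C

Beat 4 of bar 8 is beat (8−1)×4 + 4 = 32 overall.
Running totals: Abm7 ends at 7, Bm7 ends at 11, Fm7 ends at 13, Bdim ends at 16, C#6 ends at 18, Gmaj7 ends at 20, Cdim ends at 23, Dsus4 ends at 27, Cdim ends at 30, C ends at 34.
Beat 32 falls within C.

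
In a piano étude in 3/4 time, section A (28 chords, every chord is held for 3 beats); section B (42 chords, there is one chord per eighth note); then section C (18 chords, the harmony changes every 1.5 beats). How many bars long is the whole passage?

44 bars

A: 28 × 3 = 84 beats = 28 bars.
B: 42 × 0.5 = 21 beats = 7 bars.
C: 18 × 1.5 = 27 beats = 9 bars.
Total: 28 + 7 + 9 = 44 bars.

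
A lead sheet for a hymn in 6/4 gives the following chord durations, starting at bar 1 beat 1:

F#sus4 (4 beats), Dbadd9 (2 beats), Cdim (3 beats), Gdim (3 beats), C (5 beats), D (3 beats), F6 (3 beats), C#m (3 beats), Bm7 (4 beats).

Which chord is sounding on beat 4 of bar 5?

Bm7

Beat 4 of bar 5 is beat (5−1)×6 + 4 = 28 overall.
Running totals: F#sus4 ends at 4, Dbadd9 ends at 6, Cdim ends at 9, Gdim ends at 12, C ends at 17, D ends at 20, F6 ends at 23, C#m ends at 26, Bm7 ends at 30.
Beat 28 falls within Bm7.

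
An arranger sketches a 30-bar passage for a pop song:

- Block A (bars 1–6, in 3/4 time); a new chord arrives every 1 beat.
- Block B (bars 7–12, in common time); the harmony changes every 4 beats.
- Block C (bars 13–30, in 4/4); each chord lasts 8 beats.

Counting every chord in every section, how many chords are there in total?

33 chords

A: 6·3 = 18 beats, 18/1 = 18 chords.
B: 6·4 = 24 beats, 24/4 = 6 chords.
C: 18·4 = 72 beats, 72/8 = 9 chords.
Total: 18 + 6 + 9 = 33.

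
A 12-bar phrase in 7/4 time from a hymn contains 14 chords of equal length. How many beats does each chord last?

6 beats

12 bars × 7 beats/bar = 84 beats total.
84 beats ÷ 14 chords = 6 beats per chord.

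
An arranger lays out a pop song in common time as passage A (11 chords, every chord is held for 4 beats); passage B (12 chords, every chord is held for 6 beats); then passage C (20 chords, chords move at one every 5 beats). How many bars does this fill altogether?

54 bars

A: 11 × 4 = 44 beats = 11 bars.
B: 12 × 6 = 72 beats = 18 bars.
C: 20 × 5 = 100 beats = 25 bars.
Total: 11 + 18 + 25 = 54 bars.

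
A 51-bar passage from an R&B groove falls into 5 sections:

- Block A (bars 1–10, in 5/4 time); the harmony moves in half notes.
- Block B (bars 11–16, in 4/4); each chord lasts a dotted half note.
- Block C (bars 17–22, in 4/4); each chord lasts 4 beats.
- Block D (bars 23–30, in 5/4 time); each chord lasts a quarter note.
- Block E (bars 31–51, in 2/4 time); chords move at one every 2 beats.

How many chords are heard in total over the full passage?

A has 50 beats and chords last 2 each, so 25 chords.
B has 24 beats and chords last 3 each, so 8 chords.
C has 24 beats and chords last 4 each, so 6 chords.
D has 40 beats and chords last 1 each, so 40 chords.
E has 42 beats and chords last 2 each, so 21 chords.
Total: 25 + 8 + 6 + 40 + 21 = 100.

100 chords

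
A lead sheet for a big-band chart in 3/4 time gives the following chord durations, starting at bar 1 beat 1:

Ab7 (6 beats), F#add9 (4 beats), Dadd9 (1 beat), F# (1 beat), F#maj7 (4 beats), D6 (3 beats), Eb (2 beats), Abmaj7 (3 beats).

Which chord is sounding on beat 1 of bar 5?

Beat 1 of bar 5 is beat (5−1)×3 + 1 = 13 overall.
Running totals: Ab7 ends at 6, F#add9 ends at 10, Dadd9 ends at 11, F# ends at 12, F#maj7 ends at 16.
Beat 13 falls within F#maj7.

F#maj7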